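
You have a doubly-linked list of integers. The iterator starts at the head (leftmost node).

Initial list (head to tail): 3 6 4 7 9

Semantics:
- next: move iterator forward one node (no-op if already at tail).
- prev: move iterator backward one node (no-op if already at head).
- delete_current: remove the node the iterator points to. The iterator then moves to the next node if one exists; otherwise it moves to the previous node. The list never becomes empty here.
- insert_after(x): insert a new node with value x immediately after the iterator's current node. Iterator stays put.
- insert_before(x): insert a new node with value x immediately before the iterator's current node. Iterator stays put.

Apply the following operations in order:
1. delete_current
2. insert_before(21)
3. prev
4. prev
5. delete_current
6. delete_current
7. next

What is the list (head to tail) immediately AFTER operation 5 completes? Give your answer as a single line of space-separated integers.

After 1 (delete_current): list=[6, 4, 7, 9] cursor@6
After 2 (insert_before(21)): list=[21, 6, 4, 7, 9] cursor@6
After 3 (prev): list=[21, 6, 4, 7, 9] cursor@21
After 4 (prev): list=[21, 6, 4, 7, 9] cursor@21
After 5 (delete_current): list=[6, 4, 7, 9] cursor@6

Answer: 6 4 7 9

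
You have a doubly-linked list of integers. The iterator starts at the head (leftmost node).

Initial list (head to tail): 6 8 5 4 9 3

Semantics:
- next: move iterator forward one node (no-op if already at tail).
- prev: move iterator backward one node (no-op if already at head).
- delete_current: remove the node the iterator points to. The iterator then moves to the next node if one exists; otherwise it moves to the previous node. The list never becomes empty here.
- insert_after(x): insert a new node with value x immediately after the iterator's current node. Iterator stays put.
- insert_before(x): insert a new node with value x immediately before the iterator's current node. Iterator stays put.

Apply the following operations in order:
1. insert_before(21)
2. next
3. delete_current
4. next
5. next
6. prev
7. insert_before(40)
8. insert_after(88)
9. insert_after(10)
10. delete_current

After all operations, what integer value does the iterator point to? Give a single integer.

After 1 (insert_before(21)): list=[21, 6, 8, 5, 4, 9, 3] cursor@6
After 2 (next): list=[21, 6, 8, 5, 4, 9, 3] cursor@8
After 3 (delete_current): list=[21, 6, 5, 4, 9, 3] cursor@5
After 4 (next): list=[21, 6, 5, 4, 9, 3] cursor@4
After 5 (next): list=[21, 6, 5, 4, 9, 3] cursor@9
After 6 (prev): list=[21, 6, 5, 4, 9, 3] cursor@4
After 7 (insert_before(40)): list=[21, 6, 5, 40, 4, 9, 3] cursor@4
After 8 (insert_after(88)): list=[21, 6, 5, 40, 4, 88, 9, 3] cursor@4
After 9 (insert_after(10)): list=[21, 6, 5, 40, 4, 10, 88, 9, 3] cursor@4
After 10 (delete_current): list=[21, 6, 5, 40, 10, 88, 9, 3] cursor@10

Answer: 10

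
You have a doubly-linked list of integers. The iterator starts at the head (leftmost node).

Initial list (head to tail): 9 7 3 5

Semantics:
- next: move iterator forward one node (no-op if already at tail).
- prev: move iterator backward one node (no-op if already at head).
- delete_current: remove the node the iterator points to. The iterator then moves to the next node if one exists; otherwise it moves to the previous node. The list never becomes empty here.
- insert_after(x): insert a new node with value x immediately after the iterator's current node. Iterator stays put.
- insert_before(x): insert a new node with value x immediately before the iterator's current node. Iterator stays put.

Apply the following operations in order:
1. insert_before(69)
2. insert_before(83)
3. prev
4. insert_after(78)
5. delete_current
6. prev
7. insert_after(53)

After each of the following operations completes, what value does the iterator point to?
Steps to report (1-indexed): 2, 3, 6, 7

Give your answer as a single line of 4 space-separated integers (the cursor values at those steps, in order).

After 1 (insert_before(69)): list=[69, 9, 7, 3, 5] cursor@9
After 2 (insert_before(83)): list=[69, 83, 9, 7, 3, 5] cursor@9
After 3 (prev): list=[69, 83, 9, 7, 3, 5] cursor@83
After 4 (insert_after(78)): list=[69, 83, 78, 9, 7, 3, 5] cursor@83
After 5 (delete_current): list=[69, 78, 9, 7, 3, 5] cursor@78
After 6 (prev): list=[69, 78, 9, 7, 3, 5] cursor@69
After 7 (insert_after(53)): list=[69, 53, 78, 9, 7, 3, 5] cursor@69

Answer: 9 83 69 69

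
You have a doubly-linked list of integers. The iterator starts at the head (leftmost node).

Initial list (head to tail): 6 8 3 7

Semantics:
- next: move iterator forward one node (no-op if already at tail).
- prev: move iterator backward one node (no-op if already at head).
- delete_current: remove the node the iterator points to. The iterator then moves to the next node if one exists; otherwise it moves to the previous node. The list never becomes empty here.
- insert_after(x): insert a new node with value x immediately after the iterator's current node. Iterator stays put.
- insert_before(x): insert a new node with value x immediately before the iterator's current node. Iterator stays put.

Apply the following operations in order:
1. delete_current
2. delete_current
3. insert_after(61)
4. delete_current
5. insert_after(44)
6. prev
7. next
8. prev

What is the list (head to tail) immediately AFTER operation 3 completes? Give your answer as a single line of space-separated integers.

After 1 (delete_current): list=[8, 3, 7] cursor@8
After 2 (delete_current): list=[3, 7] cursor@3
After 3 (insert_after(61)): list=[3, 61, 7] cursor@3

Answer: 3 61 7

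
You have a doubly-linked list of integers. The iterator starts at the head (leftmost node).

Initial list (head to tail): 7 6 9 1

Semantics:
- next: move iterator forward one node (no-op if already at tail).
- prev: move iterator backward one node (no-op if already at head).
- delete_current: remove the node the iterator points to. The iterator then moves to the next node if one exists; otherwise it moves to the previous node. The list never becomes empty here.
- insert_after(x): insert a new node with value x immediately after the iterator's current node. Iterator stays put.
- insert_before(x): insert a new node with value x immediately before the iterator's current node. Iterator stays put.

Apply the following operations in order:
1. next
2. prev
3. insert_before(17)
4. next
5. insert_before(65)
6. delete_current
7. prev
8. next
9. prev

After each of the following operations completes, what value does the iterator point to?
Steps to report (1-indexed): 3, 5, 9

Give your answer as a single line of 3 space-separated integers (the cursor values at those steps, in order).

After 1 (next): list=[7, 6, 9, 1] cursor@6
After 2 (prev): list=[7, 6, 9, 1] cursor@7
After 3 (insert_before(17)): list=[17, 7, 6, 9, 1] cursor@7
After 4 (next): list=[17, 7, 6, 9, 1] cursor@6
After 5 (insert_before(65)): list=[17, 7, 65, 6, 9, 1] cursor@6
After 6 (delete_current): list=[17, 7, 65, 9, 1] cursor@9
After 7 (prev): list=[17, 7, 65, 9, 1] cursor@65
After 8 (next): list=[17, 7, 65, 9, 1] cursor@9
After 9 (prev): list=[17, 7, 65, 9, 1] cursor@65

Answer: 7 6 65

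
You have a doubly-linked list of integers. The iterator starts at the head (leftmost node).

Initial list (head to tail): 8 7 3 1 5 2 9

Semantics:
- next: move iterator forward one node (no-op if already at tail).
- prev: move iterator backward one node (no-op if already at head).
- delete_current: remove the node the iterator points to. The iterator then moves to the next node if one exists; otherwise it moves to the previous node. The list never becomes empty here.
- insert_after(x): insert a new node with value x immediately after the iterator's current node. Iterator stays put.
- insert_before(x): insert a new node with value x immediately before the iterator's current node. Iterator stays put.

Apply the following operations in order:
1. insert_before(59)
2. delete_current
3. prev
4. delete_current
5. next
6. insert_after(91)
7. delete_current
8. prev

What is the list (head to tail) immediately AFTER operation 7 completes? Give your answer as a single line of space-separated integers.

After 1 (insert_before(59)): list=[59, 8, 7, 3, 1, 5, 2, 9] cursor@8
After 2 (delete_current): list=[59, 7, 3, 1, 5, 2, 9] cursor@7
After 3 (prev): list=[59, 7, 3, 1, 5, 2, 9] cursor@59
After 4 (delete_current): list=[7, 3, 1, 5, 2, 9] cursor@7
After 5 (next): list=[7, 3, 1, 5, 2, 9] cursor@3
After 6 (insert_after(91)): list=[7, 3, 91, 1, 5, 2, 9] cursor@3
After 7 (delete_current): list=[7, 91, 1, 5, 2, 9] cursor@91

Answer: 7 91 1 5 2 9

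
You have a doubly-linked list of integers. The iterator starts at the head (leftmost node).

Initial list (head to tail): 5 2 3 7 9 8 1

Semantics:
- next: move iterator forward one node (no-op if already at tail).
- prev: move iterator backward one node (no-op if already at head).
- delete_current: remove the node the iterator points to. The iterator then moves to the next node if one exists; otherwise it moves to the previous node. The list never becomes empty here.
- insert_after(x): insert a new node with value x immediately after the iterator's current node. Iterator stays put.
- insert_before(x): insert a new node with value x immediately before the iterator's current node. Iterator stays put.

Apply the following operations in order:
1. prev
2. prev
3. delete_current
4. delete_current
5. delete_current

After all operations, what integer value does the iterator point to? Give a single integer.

Answer: 7

Derivation:
After 1 (prev): list=[5, 2, 3, 7, 9, 8, 1] cursor@5
After 2 (prev): list=[5, 2, 3, 7, 9, 8, 1] cursor@5
After 3 (delete_current): list=[2, 3, 7, 9, 8, 1] cursor@2
After 4 (delete_current): list=[3, 7, 9, 8, 1] cursor@3
After 5 (delete_current): list=[7, 9, 8, 1] cursor@7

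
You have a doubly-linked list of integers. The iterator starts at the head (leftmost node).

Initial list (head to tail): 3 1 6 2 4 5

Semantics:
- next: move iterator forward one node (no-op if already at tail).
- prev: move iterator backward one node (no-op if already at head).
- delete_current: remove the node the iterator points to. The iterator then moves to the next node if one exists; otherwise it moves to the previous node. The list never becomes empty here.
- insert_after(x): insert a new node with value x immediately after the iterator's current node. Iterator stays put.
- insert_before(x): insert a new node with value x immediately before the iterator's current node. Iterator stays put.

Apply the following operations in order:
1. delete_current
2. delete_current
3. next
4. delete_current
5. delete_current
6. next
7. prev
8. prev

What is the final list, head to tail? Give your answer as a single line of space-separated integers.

After 1 (delete_current): list=[1, 6, 2, 4, 5] cursor@1
After 2 (delete_current): list=[6, 2, 4, 5] cursor@6
After 3 (next): list=[6, 2, 4, 5] cursor@2
After 4 (delete_current): list=[6, 4, 5] cursor@4
After 5 (delete_current): list=[6, 5] cursor@5
After 6 (next): list=[6, 5] cursor@5
After 7 (prev): list=[6, 5] cursor@6
After 8 (prev): list=[6, 5] cursor@6

Answer: 6 5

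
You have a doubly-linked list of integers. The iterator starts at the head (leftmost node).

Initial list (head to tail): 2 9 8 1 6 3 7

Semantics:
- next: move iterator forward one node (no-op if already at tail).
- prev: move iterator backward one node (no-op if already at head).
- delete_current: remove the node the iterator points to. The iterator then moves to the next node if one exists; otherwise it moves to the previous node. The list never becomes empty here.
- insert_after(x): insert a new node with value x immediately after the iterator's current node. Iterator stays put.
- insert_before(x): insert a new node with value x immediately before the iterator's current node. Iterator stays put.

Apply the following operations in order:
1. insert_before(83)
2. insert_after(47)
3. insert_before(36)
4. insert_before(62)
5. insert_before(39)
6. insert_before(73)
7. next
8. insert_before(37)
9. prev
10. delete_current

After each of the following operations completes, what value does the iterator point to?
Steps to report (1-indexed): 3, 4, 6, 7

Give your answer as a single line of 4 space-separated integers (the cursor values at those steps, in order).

Answer: 2 2 2 47

Derivation:
After 1 (insert_before(83)): list=[83, 2, 9, 8, 1, 6, 3, 7] cursor@2
After 2 (insert_after(47)): list=[83, 2, 47, 9, 8, 1, 6, 3, 7] cursor@2
After 3 (insert_before(36)): list=[83, 36, 2, 47, 9, 8, 1, 6, 3, 7] cursor@2
After 4 (insert_before(62)): list=[83, 36, 62, 2, 47, 9, 8, 1, 6, 3, 7] cursor@2
After 5 (insert_before(39)): list=[83, 36, 62, 39, 2, 47, 9, 8, 1, 6, 3, 7] cursor@2
After 6 (insert_before(73)): list=[83, 36, 62, 39, 73, 2, 47, 9, 8, 1, 6, 3, 7] cursor@2
After 7 (next): list=[83, 36, 62, 39, 73, 2, 47, 9, 8, 1, 6, 3, 7] cursor@47
After 8 (insert_before(37)): list=[83, 36, 62, 39, 73, 2, 37, 47, 9, 8, 1, 6, 3, 7] cursor@47
After 9 (prev): list=[83, 36, 62, 39, 73, 2, 37, 47, 9, 8, 1, 6, 3, 7] cursor@37
After 10 (delete_current): list=[83, 36, 62, 39, 73, 2, 47, 9, 8, 1, 6, 3, 7] cursor@47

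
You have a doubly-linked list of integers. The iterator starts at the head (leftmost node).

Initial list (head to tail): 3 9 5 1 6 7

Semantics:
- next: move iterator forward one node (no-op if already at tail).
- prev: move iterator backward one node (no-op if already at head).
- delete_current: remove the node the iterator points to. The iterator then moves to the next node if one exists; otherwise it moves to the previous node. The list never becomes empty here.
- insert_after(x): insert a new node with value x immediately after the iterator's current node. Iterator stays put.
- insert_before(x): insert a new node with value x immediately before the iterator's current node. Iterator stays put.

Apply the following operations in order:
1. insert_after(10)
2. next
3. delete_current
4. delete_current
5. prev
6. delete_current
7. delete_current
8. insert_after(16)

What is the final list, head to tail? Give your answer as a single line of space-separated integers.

Answer: 1 16 6 7

Derivation:
After 1 (insert_after(10)): list=[3, 10, 9, 5, 1, 6, 7] cursor@3
After 2 (next): list=[3, 10, 9, 5, 1, 6, 7] cursor@10
After 3 (delete_current): list=[3, 9, 5, 1, 6, 7] cursor@9
After 4 (delete_current): list=[3, 5, 1, 6, 7] cursor@5
After 5 (prev): list=[3, 5, 1, 6, 7] cursor@3
After 6 (delete_current): list=[5, 1, 6, 7] cursor@5
After 7 (delete_current): list=[1, 6, 7] cursor@1
After 8 (insert_after(16)): list=[1, 16, 6, 7] cursor@1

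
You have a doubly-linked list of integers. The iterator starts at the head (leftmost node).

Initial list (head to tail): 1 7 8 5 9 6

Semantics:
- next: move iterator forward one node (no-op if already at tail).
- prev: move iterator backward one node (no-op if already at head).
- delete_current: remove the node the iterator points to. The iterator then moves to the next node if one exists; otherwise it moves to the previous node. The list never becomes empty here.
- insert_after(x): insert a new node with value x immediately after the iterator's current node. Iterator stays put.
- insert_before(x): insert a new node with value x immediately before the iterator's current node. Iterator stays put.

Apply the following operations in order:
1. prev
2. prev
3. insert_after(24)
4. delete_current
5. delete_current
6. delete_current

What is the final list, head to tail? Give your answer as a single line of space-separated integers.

Answer: 8 5 9 6

Derivation:
After 1 (prev): list=[1, 7, 8, 5, 9, 6] cursor@1
After 2 (prev): list=[1, 7, 8, 5, 9, 6] cursor@1
After 3 (insert_after(24)): list=[1, 24, 7, 8, 5, 9, 6] cursor@1
After 4 (delete_current): list=[24, 7, 8, 5, 9, 6] cursor@24
After 5 (delete_current): list=[7, 8, 5, 9, 6] cursor@7
After 6 (delete_current): list=[8, 5, 9, 6] cursor@8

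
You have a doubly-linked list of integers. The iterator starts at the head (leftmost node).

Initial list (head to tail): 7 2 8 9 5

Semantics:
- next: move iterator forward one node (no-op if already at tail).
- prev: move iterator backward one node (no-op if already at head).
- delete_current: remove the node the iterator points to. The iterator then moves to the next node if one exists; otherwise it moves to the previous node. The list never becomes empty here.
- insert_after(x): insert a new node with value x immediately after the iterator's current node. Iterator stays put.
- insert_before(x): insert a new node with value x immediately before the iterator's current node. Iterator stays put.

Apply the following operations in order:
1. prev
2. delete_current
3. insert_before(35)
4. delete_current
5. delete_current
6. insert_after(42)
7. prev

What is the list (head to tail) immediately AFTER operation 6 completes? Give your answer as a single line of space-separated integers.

Answer: 35 9 42 5

Derivation:
After 1 (prev): list=[7, 2, 8, 9, 5] cursor@7
After 2 (delete_current): list=[2, 8, 9, 5] cursor@2
After 3 (insert_before(35)): list=[35, 2, 8, 9, 5] cursor@2
After 4 (delete_current): list=[35, 8, 9, 5] cursor@8
After 5 (delete_current): list=[35, 9, 5] cursor@9
After 6 (insert_after(42)): list=[35, 9, 42, 5] cursor@9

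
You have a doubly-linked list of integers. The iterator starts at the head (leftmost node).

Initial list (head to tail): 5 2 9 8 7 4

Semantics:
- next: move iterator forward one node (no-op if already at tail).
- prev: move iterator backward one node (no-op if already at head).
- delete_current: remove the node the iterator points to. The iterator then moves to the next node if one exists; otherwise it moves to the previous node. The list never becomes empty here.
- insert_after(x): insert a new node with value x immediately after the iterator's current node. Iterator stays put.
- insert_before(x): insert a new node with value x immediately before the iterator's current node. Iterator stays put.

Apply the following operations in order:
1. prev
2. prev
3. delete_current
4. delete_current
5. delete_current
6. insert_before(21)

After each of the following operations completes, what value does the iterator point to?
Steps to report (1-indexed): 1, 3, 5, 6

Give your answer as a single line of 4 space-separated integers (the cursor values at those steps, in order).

Answer: 5 2 8 8

Derivation:
After 1 (prev): list=[5, 2, 9, 8, 7, 4] cursor@5
After 2 (prev): list=[5, 2, 9, 8, 7, 4] cursor@5
After 3 (delete_current): list=[2, 9, 8, 7, 4] cursor@2
After 4 (delete_current): list=[9, 8, 7, 4] cursor@9
After 5 (delete_current): list=[8, 7, 4] cursor@8
After 6 (insert_before(21)): list=[21, 8, 7, 4] cursor@8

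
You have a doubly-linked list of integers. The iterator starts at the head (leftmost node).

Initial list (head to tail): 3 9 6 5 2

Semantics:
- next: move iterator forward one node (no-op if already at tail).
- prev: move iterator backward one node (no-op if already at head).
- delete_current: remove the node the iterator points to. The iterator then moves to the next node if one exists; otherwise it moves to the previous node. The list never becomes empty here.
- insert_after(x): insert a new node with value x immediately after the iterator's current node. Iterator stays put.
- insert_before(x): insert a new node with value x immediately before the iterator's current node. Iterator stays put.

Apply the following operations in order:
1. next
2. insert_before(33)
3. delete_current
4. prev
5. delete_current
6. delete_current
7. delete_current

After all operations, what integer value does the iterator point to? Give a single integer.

Answer: 2

Derivation:
After 1 (next): list=[3, 9, 6, 5, 2] cursor@9
After 2 (insert_before(33)): list=[3, 33, 9, 6, 5, 2] cursor@9
After 3 (delete_current): list=[3, 33, 6, 5, 2] cursor@6
After 4 (prev): list=[3, 33, 6, 5, 2] cursor@33
After 5 (delete_current): list=[3, 6, 5, 2] cursor@6
After 6 (delete_current): list=[3, 5, 2] cursor@5
After 7 (delete_current): list=[3, 2] cursor@2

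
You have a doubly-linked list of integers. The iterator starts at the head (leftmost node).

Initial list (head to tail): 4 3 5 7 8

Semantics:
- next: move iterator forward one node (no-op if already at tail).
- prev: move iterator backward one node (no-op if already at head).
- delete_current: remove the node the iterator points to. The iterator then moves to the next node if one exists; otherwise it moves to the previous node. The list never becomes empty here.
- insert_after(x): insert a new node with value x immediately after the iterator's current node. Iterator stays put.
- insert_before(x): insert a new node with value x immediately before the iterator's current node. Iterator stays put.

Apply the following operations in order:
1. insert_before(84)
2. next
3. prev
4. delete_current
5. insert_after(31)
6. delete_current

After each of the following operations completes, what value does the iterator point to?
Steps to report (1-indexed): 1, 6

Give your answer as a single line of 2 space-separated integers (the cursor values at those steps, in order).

Answer: 4 31

Derivation:
After 1 (insert_before(84)): list=[84, 4, 3, 5, 7, 8] cursor@4
After 2 (next): list=[84, 4, 3, 5, 7, 8] cursor@3
After 3 (prev): list=[84, 4, 3, 5, 7, 8] cursor@4
After 4 (delete_current): list=[84, 3, 5, 7, 8] cursor@3
After 5 (insert_after(31)): list=[84, 3, 31, 5, 7, 8] cursor@3
After 6 (delete_current): list=[84, 31, 5, 7, 8] cursor@31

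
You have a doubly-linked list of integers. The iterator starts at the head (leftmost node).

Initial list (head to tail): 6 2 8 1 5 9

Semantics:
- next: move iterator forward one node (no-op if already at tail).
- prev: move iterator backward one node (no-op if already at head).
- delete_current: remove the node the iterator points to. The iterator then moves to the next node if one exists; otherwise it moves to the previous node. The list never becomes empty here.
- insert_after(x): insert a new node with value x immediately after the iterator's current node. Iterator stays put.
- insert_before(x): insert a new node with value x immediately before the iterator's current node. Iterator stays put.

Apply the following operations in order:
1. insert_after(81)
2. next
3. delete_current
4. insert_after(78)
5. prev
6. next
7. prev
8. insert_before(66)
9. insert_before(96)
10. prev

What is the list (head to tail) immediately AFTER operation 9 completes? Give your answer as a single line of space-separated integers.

After 1 (insert_after(81)): list=[6, 81, 2, 8, 1, 5, 9] cursor@6
After 2 (next): list=[6, 81, 2, 8, 1, 5, 9] cursor@81
After 3 (delete_current): list=[6, 2, 8, 1, 5, 9] cursor@2
After 4 (insert_after(78)): list=[6, 2, 78, 8, 1, 5, 9] cursor@2
After 5 (prev): list=[6, 2, 78, 8, 1, 5, 9] cursor@6
After 6 (next): list=[6, 2, 78, 8, 1, 5, 9] cursor@2
After 7 (prev): list=[6, 2, 78, 8, 1, 5, 9] cursor@6
After 8 (insert_before(66)): list=[66, 6, 2, 78, 8, 1, 5, 9] cursor@6
After 9 (insert_before(96)): list=[66, 96, 6, 2, 78, 8, 1, 5, 9] cursor@6

Answer: 66 96 6 2 78 8 1 5 9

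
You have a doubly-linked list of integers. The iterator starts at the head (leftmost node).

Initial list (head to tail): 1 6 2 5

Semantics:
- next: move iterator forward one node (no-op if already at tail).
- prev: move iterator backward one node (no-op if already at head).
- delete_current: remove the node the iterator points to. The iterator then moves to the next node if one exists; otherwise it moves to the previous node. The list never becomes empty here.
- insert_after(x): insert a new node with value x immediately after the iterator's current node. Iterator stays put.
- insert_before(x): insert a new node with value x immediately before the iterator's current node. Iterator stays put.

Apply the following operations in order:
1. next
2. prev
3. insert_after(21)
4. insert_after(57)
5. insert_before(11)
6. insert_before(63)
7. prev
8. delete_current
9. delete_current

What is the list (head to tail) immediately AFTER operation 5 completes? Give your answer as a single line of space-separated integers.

After 1 (next): list=[1, 6, 2, 5] cursor@6
After 2 (prev): list=[1, 6, 2, 5] cursor@1
After 3 (insert_after(21)): list=[1, 21, 6, 2, 5] cursor@1
After 4 (insert_after(57)): list=[1, 57, 21, 6, 2, 5] cursor@1
After 5 (insert_before(11)): list=[11, 1, 57, 21, 6, 2, 5] cursor@1

Answer: 11 1 57 21 6 2 5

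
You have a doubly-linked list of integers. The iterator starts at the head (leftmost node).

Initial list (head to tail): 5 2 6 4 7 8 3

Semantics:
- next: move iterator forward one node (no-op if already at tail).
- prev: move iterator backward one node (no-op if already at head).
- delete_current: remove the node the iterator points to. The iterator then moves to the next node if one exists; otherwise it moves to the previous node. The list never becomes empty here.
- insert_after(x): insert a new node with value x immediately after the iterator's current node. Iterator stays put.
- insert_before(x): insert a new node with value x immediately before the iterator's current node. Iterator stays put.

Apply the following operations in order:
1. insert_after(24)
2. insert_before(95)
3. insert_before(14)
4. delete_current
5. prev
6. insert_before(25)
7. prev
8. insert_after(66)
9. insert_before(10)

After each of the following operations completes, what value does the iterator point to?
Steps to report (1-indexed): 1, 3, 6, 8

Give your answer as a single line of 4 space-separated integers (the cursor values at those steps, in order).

Answer: 5 5 14 25

Derivation:
After 1 (insert_after(24)): list=[5, 24, 2, 6, 4, 7, 8, 3] cursor@5
After 2 (insert_before(95)): list=[95, 5, 24, 2, 6, 4, 7, 8, 3] cursor@5
After 3 (insert_before(14)): list=[95, 14, 5, 24, 2, 6, 4, 7, 8, 3] cursor@5
After 4 (delete_current): list=[95, 14, 24, 2, 6, 4, 7, 8, 3] cursor@24
After 5 (prev): list=[95, 14, 24, 2, 6, 4, 7, 8, 3] cursor@14
After 6 (insert_before(25)): list=[95, 25, 14, 24, 2, 6, 4, 7, 8, 3] cursor@14
After 7 (prev): list=[95, 25, 14, 24, 2, 6, 4, 7, 8, 3] cursor@25
After 8 (insert_after(66)): list=[95, 25, 66, 14, 24, 2, 6, 4, 7, 8, 3] cursor@25
After 9 (insert_before(10)): list=[95, 10, 25, 66, 14, 24, 2, 6, 4, 7, 8, 3] cursor@25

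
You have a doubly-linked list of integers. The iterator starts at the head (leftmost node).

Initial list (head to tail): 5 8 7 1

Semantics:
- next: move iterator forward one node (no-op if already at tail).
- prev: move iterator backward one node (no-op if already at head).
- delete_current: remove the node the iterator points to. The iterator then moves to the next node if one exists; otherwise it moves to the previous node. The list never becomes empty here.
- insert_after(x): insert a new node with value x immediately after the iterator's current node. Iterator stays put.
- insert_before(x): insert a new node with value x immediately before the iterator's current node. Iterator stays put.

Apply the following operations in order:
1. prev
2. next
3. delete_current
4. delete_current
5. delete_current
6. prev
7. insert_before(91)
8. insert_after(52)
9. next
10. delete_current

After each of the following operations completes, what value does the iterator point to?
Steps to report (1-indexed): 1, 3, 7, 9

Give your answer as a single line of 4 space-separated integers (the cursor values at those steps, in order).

After 1 (prev): list=[5, 8, 7, 1] cursor@5
After 2 (next): list=[5, 8, 7, 1] cursor@8
After 3 (delete_current): list=[5, 7, 1] cursor@7
After 4 (delete_current): list=[5, 1] cursor@1
After 5 (delete_current): list=[5] cursor@5
After 6 (prev): list=[5] cursor@5
After 7 (insert_before(91)): list=[91, 5] cursor@5
After 8 (insert_after(52)): list=[91, 5, 52] cursor@5
After 9 (next): list=[91, 5, 52] cursor@52
After 10 (delete_current): list=[91, 5] cursor@5

Answer: 5 7 5 52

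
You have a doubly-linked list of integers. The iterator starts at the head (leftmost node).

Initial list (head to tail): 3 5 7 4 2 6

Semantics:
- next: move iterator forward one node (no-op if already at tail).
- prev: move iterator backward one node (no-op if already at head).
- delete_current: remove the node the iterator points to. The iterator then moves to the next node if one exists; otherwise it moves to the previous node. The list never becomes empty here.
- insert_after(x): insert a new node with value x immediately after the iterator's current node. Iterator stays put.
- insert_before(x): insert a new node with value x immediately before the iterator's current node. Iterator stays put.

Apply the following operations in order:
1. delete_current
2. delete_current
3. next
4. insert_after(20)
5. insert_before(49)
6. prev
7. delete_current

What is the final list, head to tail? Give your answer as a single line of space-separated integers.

After 1 (delete_current): list=[5, 7, 4, 2, 6] cursor@5
After 2 (delete_current): list=[7, 4, 2, 6] cursor@7
After 3 (next): list=[7, 4, 2, 6] cursor@4
After 4 (insert_after(20)): list=[7, 4, 20, 2, 6] cursor@4
After 5 (insert_before(49)): list=[7, 49, 4, 20, 2, 6] cursor@4
After 6 (prev): list=[7, 49, 4, 20, 2, 6] cursor@49
After 7 (delete_current): list=[7, 4, 20, 2, 6] cursor@4

Answer: 7 4 20 2 6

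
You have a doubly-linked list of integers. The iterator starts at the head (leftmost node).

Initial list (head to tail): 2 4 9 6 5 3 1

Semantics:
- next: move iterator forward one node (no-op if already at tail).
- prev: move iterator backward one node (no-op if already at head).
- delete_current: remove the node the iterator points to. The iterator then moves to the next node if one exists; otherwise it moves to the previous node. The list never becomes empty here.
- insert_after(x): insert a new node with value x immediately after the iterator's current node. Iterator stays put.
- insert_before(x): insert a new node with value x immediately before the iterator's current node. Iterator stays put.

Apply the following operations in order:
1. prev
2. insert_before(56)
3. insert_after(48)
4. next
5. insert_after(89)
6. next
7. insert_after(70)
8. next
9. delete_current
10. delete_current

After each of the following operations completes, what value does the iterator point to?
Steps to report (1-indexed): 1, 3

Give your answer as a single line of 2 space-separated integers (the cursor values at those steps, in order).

After 1 (prev): list=[2, 4, 9, 6, 5, 3, 1] cursor@2
After 2 (insert_before(56)): list=[56, 2, 4, 9, 6, 5, 3, 1] cursor@2
After 3 (insert_after(48)): list=[56, 2, 48, 4, 9, 6, 5, 3, 1] cursor@2
After 4 (next): list=[56, 2, 48, 4, 9, 6, 5, 3, 1] cursor@48
After 5 (insert_after(89)): list=[56, 2, 48, 89, 4, 9, 6, 5, 3, 1] cursor@48
After 6 (next): list=[56, 2, 48, 89, 4, 9, 6, 5, 3, 1] cursor@89
After 7 (insert_after(70)): list=[56, 2, 48, 89, 70, 4, 9, 6, 5, 3, 1] cursor@89
After 8 (next): list=[56, 2, 48, 89, 70, 4, 9, 6, 5, 3, 1] cursor@70
After 9 (delete_current): list=[56, 2, 48, 89, 4, 9, 6, 5, 3, 1] cursor@4
After 10 (delete_current): list=[56, 2, 48, 89, 9, 6, 5, 3, 1] cursor@9

Answer: 2 2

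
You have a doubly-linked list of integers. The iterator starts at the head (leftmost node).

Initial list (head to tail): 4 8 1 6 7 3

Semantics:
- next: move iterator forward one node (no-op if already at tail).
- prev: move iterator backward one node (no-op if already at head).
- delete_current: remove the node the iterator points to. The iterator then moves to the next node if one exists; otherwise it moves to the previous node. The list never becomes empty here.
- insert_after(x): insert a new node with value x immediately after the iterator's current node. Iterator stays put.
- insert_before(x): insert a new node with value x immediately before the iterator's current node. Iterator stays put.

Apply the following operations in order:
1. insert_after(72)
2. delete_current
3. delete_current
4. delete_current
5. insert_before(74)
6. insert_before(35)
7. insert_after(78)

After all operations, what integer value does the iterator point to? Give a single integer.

After 1 (insert_after(72)): list=[4, 72, 8, 1, 6, 7, 3] cursor@4
After 2 (delete_current): list=[72, 8, 1, 6, 7, 3] cursor@72
After 3 (delete_current): list=[8, 1, 6, 7, 3] cursor@8
After 4 (delete_current): list=[1, 6, 7, 3] cursor@1
After 5 (insert_before(74)): list=[74, 1, 6, 7, 3] cursor@1
After 6 (insert_before(35)): list=[74, 35, 1, 6, 7, 3] cursor@1
After 7 (insert_after(78)): list=[74, 35, 1, 78, 6, 7, 3] cursor@1

Answer: 1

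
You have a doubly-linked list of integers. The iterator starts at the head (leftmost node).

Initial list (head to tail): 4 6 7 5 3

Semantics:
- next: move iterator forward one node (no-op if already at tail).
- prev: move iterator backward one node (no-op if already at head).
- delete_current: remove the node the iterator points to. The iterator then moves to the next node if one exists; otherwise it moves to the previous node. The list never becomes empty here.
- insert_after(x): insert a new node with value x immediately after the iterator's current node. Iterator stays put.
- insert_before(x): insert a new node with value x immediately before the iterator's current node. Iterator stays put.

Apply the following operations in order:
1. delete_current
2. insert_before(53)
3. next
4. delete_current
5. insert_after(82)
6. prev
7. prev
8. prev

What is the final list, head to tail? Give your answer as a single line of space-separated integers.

After 1 (delete_current): list=[6, 7, 5, 3] cursor@6
After 2 (insert_before(53)): list=[53, 6, 7, 5, 3] cursor@6
After 3 (next): list=[53, 6, 7, 5, 3] cursor@7
After 4 (delete_current): list=[53, 6, 5, 3] cursor@5
After 5 (insert_after(82)): list=[53, 6, 5, 82, 3] cursor@5
After 6 (prev): list=[53, 6, 5, 82, 3] cursor@6
After 7 (prev): list=[53, 6, 5, 82, 3] cursor@53
After 8 (prev): list=[53, 6, 5, 82, 3] cursor@53

Answer: 53 6 5 82 3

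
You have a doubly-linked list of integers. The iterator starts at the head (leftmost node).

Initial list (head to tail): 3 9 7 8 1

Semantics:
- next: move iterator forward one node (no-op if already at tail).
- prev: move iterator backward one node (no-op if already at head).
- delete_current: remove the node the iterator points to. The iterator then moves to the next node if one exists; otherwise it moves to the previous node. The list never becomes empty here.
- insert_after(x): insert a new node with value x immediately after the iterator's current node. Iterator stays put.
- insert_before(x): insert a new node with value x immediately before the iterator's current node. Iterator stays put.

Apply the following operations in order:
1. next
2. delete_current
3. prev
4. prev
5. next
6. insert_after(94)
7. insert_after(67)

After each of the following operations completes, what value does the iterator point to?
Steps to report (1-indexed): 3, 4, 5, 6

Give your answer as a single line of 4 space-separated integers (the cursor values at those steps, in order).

Answer: 3 3 7 7

Derivation:
After 1 (next): list=[3, 9, 7, 8, 1] cursor@9
After 2 (delete_current): list=[3, 7, 8, 1] cursor@7
After 3 (prev): list=[3, 7, 8, 1] cursor@3
After 4 (prev): list=[3, 7, 8, 1] cursor@3
After 5 (next): list=[3, 7, 8, 1] cursor@7
After 6 (insert_after(94)): list=[3, 7, 94, 8, 1] cursor@7
After 7 (insert_after(67)): list=[3, 7, 67, 94, 8, 1] cursor@7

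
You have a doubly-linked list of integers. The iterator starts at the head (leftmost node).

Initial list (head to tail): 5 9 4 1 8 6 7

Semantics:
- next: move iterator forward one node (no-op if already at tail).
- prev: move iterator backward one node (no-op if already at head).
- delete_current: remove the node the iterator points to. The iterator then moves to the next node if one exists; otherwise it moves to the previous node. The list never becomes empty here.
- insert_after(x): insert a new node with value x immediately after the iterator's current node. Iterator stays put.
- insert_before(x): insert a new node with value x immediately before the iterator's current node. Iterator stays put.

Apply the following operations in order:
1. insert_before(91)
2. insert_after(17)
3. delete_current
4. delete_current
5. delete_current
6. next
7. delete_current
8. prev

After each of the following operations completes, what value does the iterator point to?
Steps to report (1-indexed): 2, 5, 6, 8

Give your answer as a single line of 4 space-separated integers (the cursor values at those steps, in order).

After 1 (insert_before(91)): list=[91, 5, 9, 4, 1, 8, 6, 7] cursor@5
After 2 (insert_after(17)): list=[91, 5, 17, 9, 4, 1, 8, 6, 7] cursor@5
After 3 (delete_current): list=[91, 17, 9, 4, 1, 8, 6, 7] cursor@17
After 4 (delete_current): list=[91, 9, 4, 1, 8, 6, 7] cursor@9
After 5 (delete_current): list=[91, 4, 1, 8, 6, 7] cursor@4
After 6 (next): list=[91, 4, 1, 8, 6, 7] cursor@1
After 7 (delete_current): list=[91, 4, 8, 6, 7] cursor@8
After 8 (prev): list=[91, 4, 8, 6, 7] cursor@4

Answer: 5 4 1 4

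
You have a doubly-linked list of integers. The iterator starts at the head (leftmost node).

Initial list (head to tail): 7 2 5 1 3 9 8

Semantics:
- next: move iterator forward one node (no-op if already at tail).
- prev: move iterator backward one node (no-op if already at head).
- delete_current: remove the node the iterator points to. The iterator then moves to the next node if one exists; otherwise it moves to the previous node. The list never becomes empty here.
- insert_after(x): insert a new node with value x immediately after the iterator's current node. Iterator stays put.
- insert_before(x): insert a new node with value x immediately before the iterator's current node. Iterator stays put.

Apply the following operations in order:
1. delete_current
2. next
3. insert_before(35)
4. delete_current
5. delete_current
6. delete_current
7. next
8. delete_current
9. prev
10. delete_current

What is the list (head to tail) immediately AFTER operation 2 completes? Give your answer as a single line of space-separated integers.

Answer: 2 5 1 3 9 8

Derivation:
After 1 (delete_current): list=[2, 5, 1, 3, 9, 8] cursor@2
After 2 (next): list=[2, 5, 1, 3, 9, 8] cursor@5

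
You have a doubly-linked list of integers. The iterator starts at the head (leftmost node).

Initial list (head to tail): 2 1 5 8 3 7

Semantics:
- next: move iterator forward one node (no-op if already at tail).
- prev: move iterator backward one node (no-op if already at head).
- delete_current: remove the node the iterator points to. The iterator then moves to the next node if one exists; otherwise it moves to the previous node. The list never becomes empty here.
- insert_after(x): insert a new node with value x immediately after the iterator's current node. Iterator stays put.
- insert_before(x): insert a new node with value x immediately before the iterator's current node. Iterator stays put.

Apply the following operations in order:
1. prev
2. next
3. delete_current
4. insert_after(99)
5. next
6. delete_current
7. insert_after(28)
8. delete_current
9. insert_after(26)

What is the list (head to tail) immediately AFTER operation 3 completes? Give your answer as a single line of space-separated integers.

Answer: 2 5 8 3 7

Derivation:
After 1 (prev): list=[2, 1, 5, 8, 3, 7] cursor@2
After 2 (next): list=[2, 1, 5, 8, 3, 7] cursor@1
After 3 (delete_current): list=[2, 5, 8, 3, 7] cursor@5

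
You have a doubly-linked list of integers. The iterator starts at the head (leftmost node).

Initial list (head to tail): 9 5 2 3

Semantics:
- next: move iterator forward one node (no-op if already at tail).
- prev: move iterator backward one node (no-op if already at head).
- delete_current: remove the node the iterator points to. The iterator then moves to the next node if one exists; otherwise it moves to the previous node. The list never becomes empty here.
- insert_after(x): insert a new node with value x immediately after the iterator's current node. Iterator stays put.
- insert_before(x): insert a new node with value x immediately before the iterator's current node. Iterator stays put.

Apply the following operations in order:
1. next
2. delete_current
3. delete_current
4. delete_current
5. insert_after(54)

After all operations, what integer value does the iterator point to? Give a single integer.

After 1 (next): list=[9, 5, 2, 3] cursor@5
After 2 (delete_current): list=[9, 2, 3] cursor@2
After 3 (delete_current): list=[9, 3] cursor@3
After 4 (delete_current): list=[9] cursor@9
After 5 (insert_after(54)): list=[9, 54] cursor@9

Answer: 9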